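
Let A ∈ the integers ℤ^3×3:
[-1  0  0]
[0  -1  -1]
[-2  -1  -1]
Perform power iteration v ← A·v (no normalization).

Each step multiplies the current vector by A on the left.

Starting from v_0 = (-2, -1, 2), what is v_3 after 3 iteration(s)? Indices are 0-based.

v_3 = (2, 8, 12)

v_0 = (-2, -1, 2).
v_1 = A·v_0 = (2, -1, 3).
v_2 = A·v_1 = (-2, -2, -6).
v_3 = A·v_2 = (2, 8, 12).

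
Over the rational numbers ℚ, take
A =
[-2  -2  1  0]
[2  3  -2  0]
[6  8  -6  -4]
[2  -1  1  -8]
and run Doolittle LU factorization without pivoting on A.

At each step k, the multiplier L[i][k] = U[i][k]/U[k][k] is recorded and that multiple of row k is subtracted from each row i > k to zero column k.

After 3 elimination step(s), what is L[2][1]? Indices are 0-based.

Step 1: pivot at (0,0) is -2.
  row1 ← row1 − (-1)·row0  ⇒  L[1][0]=-1, U row1=(0, 1, -1, 0)
  row2 ← row2 − (-3)·row0  ⇒  L[2][0]=-3, U row2=(0, 2, -3, -4)
  row3 ← row3 − (-1)·row0  ⇒  L[3][0]=-1, U row3=(0, -3, 2, -8)
Step 2: pivot at (1,1) is 1.
  row2 ← row2 − (2)·row1  ⇒  L[2][1]=2, U row2=(0, 0, -1, -4)
  row3 ← row3 − (-3)·row1  ⇒  L[3][1]=-3, U row3=(0, 0, -1, -8)
Step 3: pivot at (2,2) is -1.
  row3 ← row3 − (1)·row2  ⇒  L[3][2]=1, U row3=(0, 0, 0, -4)

L[2][1] = 2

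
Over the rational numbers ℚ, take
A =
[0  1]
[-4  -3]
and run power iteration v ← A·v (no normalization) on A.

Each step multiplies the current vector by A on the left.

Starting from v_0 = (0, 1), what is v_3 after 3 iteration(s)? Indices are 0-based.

v_0 = (0, 1).
v_1 = A·v_0 = (1, -3).
v_2 = A·v_1 = (-3, 5).
v_3 = A·v_2 = (5, -3).

v_3 = (5, -3)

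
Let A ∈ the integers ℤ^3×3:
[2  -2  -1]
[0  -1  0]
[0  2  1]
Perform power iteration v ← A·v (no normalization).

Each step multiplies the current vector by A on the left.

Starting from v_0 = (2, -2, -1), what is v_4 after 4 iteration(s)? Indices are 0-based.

v_4 = (87, -2, -1)

v_0 = (2, -2, -1).
v_1 = A·v_0 = (9, 2, -5).
v_2 = A·v_1 = (19, -2, -1).
v_3 = A·v_2 = (43, 2, -5).
v_4 = A·v_3 = (87, -2, -1).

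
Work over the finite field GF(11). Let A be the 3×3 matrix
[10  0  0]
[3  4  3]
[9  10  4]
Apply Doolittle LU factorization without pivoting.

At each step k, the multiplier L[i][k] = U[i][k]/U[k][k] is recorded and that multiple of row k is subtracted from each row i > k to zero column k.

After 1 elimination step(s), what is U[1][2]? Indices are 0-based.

Step 1: pivot at (0,0) is 10.
  row1 ← row1 − (8)·row0  ⇒  L[1][0]=8, U row1=(0, 4, 3)
  row2 ← row2 − (2)·row0  ⇒  L[2][0]=2, U row2=(0, 10, 4)

U[1][2] = 3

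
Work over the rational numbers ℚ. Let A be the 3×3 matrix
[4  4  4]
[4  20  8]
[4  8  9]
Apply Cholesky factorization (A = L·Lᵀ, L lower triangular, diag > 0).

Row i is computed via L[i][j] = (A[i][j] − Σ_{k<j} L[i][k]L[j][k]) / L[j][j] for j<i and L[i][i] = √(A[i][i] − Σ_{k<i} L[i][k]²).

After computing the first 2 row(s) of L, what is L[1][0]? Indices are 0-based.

Step 1: L[0][0] = √(4) = 2.
  L[1][0] = (4) / L[0][0] = 2.
Step 2: L[1][1] = √(16) = 4.

L[1][0] = 2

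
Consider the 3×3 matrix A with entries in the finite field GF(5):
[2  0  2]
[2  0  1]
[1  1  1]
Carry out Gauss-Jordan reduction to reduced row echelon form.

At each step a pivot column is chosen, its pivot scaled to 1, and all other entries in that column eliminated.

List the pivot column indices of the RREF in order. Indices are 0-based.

[1] R0 /= 2  ⇒  (1, 0, 1)
     R1 -= 2·R0  ⇒  (0, 0, 4)
     R2 -= 1·R0  ⇒  (0, 1, 0)
[2] R1 <-> R2
[2] R1 /= 1  ⇒  (0, 1, 0)
[3] R2 /= 4  ⇒  (0, 0, 1)
     R0 -= 1·R2  ⇒  (1, 0, 0)

pivot columns: 0, 1, 2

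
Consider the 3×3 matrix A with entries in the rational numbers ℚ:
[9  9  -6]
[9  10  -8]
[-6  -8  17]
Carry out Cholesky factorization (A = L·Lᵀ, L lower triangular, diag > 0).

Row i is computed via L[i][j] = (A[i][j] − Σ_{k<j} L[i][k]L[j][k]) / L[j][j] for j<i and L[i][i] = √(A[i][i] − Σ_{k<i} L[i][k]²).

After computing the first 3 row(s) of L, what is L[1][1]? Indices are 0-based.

L[1][1] = 1

Step 1: L[0][0] = √(9) = 3.
  L[1][0] = (9) / L[0][0] = 3.
Step 2: L[1][1] = √(1) = 1.
  L[2][0] = (-6) / L[0][0] = -2.
  L[2][1] = (-2) / L[1][1] = -2.
Step 3: L[2][2] = √(9) = 3.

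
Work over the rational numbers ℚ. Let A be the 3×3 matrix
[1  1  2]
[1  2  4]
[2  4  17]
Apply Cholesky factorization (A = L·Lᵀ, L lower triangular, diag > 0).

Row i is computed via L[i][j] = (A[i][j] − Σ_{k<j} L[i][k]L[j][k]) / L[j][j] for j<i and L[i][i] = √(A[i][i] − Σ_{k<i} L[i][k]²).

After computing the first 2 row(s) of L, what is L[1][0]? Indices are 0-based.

L[1][0] = 1

Step 1: L[0][0] = √(1) = 1.
  L[1][0] = (1) / L[0][0] = 1.
Step 2: L[1][1] = √(1) = 1.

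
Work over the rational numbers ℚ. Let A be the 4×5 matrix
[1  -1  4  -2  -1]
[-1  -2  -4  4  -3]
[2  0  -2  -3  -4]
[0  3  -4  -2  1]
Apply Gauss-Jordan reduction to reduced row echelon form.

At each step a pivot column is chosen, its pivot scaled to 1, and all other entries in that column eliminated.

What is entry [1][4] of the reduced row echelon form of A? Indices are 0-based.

M[1][4] = 15/7

step 1: normalize row 0 (÷1) = (1, -1, 4, -2, -1)
  row 1: subtract -1×row0 = (0, -3, 0, 2, -4)
  row 2: subtract 2×row0 = (0, 2, -10, 1, -2)
step 2: normalize row 1 (÷-3) = (0, 1, 0, -2/3, 4/3)
  row 0: subtract -1×row1 = (1, 0, 4, -8/3, 1/3)
  row 2: subtract 2×row1 = (0, 0, -10, 7/3, -14/3)
  row 3: subtract 3×row1 = (0, 0, -4, 0, -3)
step 3: normalize row 2 (÷-10) = (0, 0, 1, -7/30, 7/15)
  row 0: subtract 4×row2 = (1, 0, 0, -26/15, -23/15)
  row 3: subtract -4×row2 = (0, 0, 0, -14/15, -17/15)
step 4: normalize row 3 (÷-14/15) = (0, 0, 0, 1, 17/14)
  row 0: subtract -26/15×row3 = (1, 0, 0, 0, 4/7)
  row 1: subtract -2/3×row3 = (0, 1, 0, 0, 15/7)
  row 2: subtract -7/30×row3 = (0, 0, 1, 0, 3/4)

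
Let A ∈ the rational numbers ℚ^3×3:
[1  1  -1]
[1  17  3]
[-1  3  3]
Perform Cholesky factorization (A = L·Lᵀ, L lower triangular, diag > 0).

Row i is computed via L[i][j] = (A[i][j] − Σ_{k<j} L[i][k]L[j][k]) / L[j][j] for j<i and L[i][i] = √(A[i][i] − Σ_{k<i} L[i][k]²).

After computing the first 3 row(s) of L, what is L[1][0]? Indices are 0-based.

L[1][0] = 1

Step 1: L[0][0] = √(1) = 1.
  L[1][0] = (1) / L[0][0] = 1.
Step 2: L[1][1] = √(16) = 4.
  L[2][0] = (-1) / L[0][0] = -1.
  L[2][1] = (4) / L[1][1] = 1.
Step 3: L[2][2] = √(1) = 1.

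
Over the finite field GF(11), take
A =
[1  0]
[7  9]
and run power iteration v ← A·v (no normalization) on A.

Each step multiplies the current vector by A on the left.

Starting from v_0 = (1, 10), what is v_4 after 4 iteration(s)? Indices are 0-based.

v_0 = (1, 10).
v_1 = A·v_0 = (1, 9).
v_2 = A·v_1 = (1, 0).
v_3 = A·v_2 = (1, 7).
v_4 = A·v_3 = (1, 4).

v_4 = (1, 4)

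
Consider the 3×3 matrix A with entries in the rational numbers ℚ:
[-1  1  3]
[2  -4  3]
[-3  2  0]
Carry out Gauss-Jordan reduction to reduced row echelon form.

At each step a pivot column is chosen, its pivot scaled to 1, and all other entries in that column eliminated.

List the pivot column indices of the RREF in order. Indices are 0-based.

step 1: normalize row 0 (÷-1) = (1, -1, -3)
  row 1: subtract 2×row0 = (0, -2, 9)
  row 2: subtract -3×row0 = (0, -1, -9)
step 2: normalize row 1 (÷-2) = (0, 1, -9/2)
  row 0: subtract -1×row1 = (1, 0, -15/2)
  row 2: subtract -1×row1 = (0, 0, -27/2)
step 3: normalize row 2 (÷-27/2) = (0, 0, 1)
  row 0: subtract -15/2×row2 = (1, 0, 0)
  row 1: subtract -9/2×row2 = (0, 1, 0)

pivot columns: 0, 1, 2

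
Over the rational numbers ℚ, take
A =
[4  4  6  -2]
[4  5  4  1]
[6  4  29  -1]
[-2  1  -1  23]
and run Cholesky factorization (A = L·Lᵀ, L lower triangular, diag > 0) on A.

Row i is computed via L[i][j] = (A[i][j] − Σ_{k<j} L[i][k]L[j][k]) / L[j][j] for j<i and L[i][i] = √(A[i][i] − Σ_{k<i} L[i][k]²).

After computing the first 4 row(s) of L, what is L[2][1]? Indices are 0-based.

L[2][1] = -2

Step 1: L[0][0] = √(4) = 2.
  L[1][0] = (4) / L[0][0] = 2.
Step 2: L[1][1] = √(1) = 1.
  L[2][0] = (6) / L[0][0] = 3.
  L[2][1] = (-2) / L[1][1] = -2.
Step 3: L[2][2] = √(16) = 4.
  L[3][0] = (-2) / L[0][0] = -1.
  L[3][1] = (3) / L[1][1] = 3.
  L[3][2] = (8) / L[2][2] = 2.
Step 4: L[3][3] = √(9) = 3.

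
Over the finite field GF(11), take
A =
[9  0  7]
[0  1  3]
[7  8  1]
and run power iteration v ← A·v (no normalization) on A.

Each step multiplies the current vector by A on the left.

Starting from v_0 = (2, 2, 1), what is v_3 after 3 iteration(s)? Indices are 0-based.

v_3 = (2, 0, 10)

v_0 = (2, 2, 1).
v_1 = A·v_0 = (3, 5, 9).
v_2 = A·v_1 = (2, 10, 4).
v_3 = A·v_2 = (2, 0, 10).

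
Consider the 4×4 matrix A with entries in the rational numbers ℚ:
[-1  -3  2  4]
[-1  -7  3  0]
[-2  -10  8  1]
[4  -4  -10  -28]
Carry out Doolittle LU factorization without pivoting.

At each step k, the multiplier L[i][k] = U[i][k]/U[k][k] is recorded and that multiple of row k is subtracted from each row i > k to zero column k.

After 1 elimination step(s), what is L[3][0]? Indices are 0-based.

k=0: U[0][0]=-1
  eliminate (1,0): mult=1, new row 1: (0, -4, 1, -4); set L[1][0]=1
  eliminate (2,0): mult=2, new row 2: (0, -4, 4, -7); set L[2][0]=2
  eliminate (3,0): mult=-4, new row 3: (0, -16, -2, -12); set L[3][0]=-4

L[3][0] = -4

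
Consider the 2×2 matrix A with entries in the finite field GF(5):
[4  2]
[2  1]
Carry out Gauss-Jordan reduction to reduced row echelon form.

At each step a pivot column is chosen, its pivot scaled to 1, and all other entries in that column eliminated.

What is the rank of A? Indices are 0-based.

[1] R0 /= 4  ⇒  (1, 3)
     R1 -= 2·R0  ⇒  (0, 0)
column 1 empty below row 1

rank = 1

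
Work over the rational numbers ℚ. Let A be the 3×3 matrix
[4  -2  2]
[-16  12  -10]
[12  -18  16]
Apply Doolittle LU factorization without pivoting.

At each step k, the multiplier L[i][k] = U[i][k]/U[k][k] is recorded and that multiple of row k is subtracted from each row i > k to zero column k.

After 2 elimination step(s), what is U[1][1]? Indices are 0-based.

[col 0] pivot 4
  R1 -= -4*R0 → (0, 4, -2)  (L[1][0] := -4)
  R2 -= 3*R0 → (0, -12, 10)  (L[2][0] := 3)
[col 1] pivot 4
  R2 -= -3*R1 → (0, 0, 4)  (L[2][1] := -3)

U[1][1] = 4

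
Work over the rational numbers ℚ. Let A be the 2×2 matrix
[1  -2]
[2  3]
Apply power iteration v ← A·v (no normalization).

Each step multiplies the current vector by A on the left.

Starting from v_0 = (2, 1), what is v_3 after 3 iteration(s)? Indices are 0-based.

v_3 = (-56, 35)

v_0 = (2, 1).
v_1 = A·v_0 = (0, 7).
v_2 = A·v_1 = (-14, 21).
v_3 = A·v_2 = (-56, 35).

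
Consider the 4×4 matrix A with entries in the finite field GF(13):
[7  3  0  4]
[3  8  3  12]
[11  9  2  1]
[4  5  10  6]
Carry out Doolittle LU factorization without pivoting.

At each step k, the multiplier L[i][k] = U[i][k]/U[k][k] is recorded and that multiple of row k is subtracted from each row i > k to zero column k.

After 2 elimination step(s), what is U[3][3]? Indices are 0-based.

U[3][3] = 2

Step 1: pivot at (0,0) is 7.
  row1 ← row1 − (6)·row0  ⇒  L[1][0]=6, U row1=(0, 3, 3, 1)
  row2 ← row2 − (9)·row0  ⇒  L[2][0]=9, U row2=(0, 8, 2, 4)
  row3 ← row3 − (8)·row0  ⇒  L[3][0]=8, U row3=(0, 7, 10, 0)
Step 2: pivot at (1,1) is 3.
  row2 ← row2 − (7)·row1  ⇒  L[2][1]=7, U row2=(0, 0, 7, 10)
  row3 ← row3 − (11)·row1  ⇒  L[3][1]=11, U row3=(0, 0, 3, 2)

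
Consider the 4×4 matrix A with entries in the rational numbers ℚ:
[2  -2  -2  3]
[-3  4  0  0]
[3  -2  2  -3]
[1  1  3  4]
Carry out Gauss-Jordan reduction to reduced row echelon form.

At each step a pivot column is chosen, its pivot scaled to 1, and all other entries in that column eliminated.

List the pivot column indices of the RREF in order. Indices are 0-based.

step 1: normalize row 0 (÷2) = (1, -1, -1, 3/2)
  row 1: subtract -3×row0 = (0, 1, -3, 9/2)
  row 2: subtract 3×row0 = (0, 1, 5, -15/2)
  row 3: subtract 1×row0 = (0, 2, 4, 5/2)
step 2: normalize row 1 (÷1) = (0, 1, -3, 9/2)
  row 0: subtract -1×row1 = (1, 0, -4, 6)
  row 2: subtract 1×row1 = (0, 0, 8, -12)
  row 3: subtract 2×row1 = (0, 0, 10, -13/2)
step 3: normalize row 2 (÷8) = (0, 0, 1, -3/2)
  row 0: subtract -4×row2 = (1, 0, 0, 0)
  row 1: subtract -3×row2 = (0, 1, 0, 0)
  row 3: subtract 10×row2 = (0, 0, 0, 17/2)
step 4: normalize row 3 (÷17/2) = (0, 0, 0, 1)
  row 2: subtract -3/2×row3 = (0, 0, 1, 0)

pivot columns: 0, 1, 2, 3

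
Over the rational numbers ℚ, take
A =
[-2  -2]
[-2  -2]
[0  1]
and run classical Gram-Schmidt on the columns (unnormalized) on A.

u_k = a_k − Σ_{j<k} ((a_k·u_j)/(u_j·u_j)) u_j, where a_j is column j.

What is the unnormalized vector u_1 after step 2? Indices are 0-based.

u_1 = (0, 0, 1)

Step 1: u_0 = a_0 = (-2, -2, 0).
Step 2: u_1 = a_1 − (1)·u_0 = (0, 0, 1).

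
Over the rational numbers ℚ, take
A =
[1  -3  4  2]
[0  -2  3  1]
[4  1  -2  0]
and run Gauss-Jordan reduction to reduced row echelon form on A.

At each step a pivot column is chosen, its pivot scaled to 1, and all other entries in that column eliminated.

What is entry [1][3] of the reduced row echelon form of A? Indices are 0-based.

M[1][3] = -2

[1] R0 /= 1  ⇒  (1, -3, 4, 2)
     R2 -= 4·R0  ⇒  (0, 13, -18, -8)
[2] R1 /= -2  ⇒  (0, 1, -3/2, -1/2)
     R0 -= -3·R1  ⇒  (1, 0, -1/2, 1/2)
     R2 -= 13·R1  ⇒  (0, 0, 3/2, -3/2)
[3] R2 /= 3/2  ⇒  (0, 0, 1, -1)
     R0 -= -1/2·R2  ⇒  (1, 0, 0, 0)
     R1 -= -3/2·R2  ⇒  (0, 1, 0, -2)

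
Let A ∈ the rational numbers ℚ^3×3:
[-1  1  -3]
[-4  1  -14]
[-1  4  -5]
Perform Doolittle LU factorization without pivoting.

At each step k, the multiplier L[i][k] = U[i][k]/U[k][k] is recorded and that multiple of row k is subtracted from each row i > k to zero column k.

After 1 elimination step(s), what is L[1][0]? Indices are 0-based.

k=0: U[0][0]=-1
  eliminate (1,0): mult=4, new row 1: (0, -3, -2); set L[1][0]=4
  eliminate (2,0): mult=1, new row 2: (0, 3, -2); set L[2][0]=1

L[1][0] = 4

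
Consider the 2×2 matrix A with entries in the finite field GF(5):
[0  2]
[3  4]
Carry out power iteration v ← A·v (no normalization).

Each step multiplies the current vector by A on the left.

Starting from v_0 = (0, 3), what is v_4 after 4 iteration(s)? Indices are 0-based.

v_0 = (0, 3).
v_1 = A·v_0 = (1, 2).
v_2 = A·v_1 = (4, 1).
v_3 = A·v_2 = (2, 1).
v_4 = A·v_3 = (2, 0).

v_4 = (2, 0)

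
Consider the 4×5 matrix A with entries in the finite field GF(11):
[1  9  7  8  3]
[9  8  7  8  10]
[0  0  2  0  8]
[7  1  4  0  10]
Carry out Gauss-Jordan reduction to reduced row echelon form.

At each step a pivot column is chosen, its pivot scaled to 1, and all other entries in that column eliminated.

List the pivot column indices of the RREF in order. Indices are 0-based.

pivot columns: 0, 1, 2, 3

[1] R0 /= 1  ⇒  (1, 9, 7, 8, 3)
     R1 -= 9·R0  ⇒  (0, 4, 10, 2, 5)
     R3 -= 7·R0  ⇒  (0, 4, 10, 10, 0)
[2] R1 /= 4  ⇒  (0, 1, 8, 6, 4)
     R0 -= 9·R1  ⇒  (1, 0, 1, 9, 0)
     R3 -= 4·R1  ⇒  (0, 0, 0, 8, 6)
[3] R2 /= 2  ⇒  (0, 0, 1, 0, 4)
     R0 -= 1·R2  ⇒  (1, 0, 0, 9, 7)
     R1 -= 8·R2  ⇒  (0, 1, 0, 6, 5)
[4] R3 /= 8  ⇒  (0, 0, 0, 1, 9)
     R0 -= 9·R3  ⇒  (1, 0, 0, 0, 3)
     R1 -= 6·R3  ⇒  (0, 1, 0, 0, 6)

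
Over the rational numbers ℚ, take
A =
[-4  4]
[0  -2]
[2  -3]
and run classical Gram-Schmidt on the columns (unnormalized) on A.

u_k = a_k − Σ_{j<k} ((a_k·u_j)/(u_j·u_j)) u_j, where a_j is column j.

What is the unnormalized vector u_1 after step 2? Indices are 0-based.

u_1 = (-2/5, -2, -4/5)

Step 1: u_0 = a_0 = (-4, 0, 2).
Step 2: u_1 = a_1 − (-11/10)·u_0 = (-2/5, -2, -4/5).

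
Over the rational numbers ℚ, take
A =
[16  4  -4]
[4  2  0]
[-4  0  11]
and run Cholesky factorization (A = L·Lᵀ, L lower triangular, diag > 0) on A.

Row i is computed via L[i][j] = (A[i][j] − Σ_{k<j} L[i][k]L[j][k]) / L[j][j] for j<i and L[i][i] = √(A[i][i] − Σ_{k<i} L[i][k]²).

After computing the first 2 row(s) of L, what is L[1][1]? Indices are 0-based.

L[1][1] = 1

Step 1: L[0][0] = √(16) = 4.
  L[1][0] = (4) / L[0][0] = 1.
Step 2: L[1][1] = √(1) = 1.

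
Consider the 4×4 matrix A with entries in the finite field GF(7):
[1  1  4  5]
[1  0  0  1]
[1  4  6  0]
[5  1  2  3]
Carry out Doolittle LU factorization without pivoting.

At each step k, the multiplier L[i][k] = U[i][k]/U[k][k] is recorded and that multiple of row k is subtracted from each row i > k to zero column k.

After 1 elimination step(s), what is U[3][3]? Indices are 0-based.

[col 0] pivot 1
  R1 -= 1*R0 → (0, 6, 3, 3)  (L[1][0] := 1)
  R2 -= 1*R0 → (0, 3, 2, 2)  (L[2][0] := 1)
  R3 -= 5*R0 → (0, 3, 3, 6)  (L[3][0] := 5)

U[3][3] = 6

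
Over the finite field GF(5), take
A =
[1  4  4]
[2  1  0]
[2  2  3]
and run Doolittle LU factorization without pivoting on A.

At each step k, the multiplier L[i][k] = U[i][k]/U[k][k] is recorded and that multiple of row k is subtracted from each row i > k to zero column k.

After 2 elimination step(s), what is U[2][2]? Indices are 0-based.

U[2][2] = 4

[col 0] pivot 1
  R1 -= 2*R0 → (0, 3, 2)  (L[1][0] := 2)
  R2 -= 2*R0 → (0, 4, 0)  (L[2][0] := 2)
[col 1] pivot 3
  R2 -= 3*R1 → (0, 0, 4)  (L[2][1] := 3)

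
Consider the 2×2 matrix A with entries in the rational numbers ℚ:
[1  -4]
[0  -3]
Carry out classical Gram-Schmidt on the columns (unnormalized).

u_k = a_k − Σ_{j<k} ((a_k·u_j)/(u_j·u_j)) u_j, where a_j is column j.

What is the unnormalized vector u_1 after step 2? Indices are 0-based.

Step 1: u_0 = a_0 = (1, 0).
Step 2: u_1 = a_1 − (-4)·u_0 = (0, -3).

u_1 = (0, -3)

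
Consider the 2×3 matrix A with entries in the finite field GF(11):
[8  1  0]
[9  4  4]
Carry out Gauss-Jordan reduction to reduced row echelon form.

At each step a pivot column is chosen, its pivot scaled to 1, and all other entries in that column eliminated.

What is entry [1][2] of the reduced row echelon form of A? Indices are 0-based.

step 1: normalize row 0 (÷8) = (1, 7, 0)
  row 1: subtract 9×row0 = (0, 7, 4)
step 2: normalize row 1 (÷7) = (0, 1, 10)
  row 0: subtract 7×row1 = (1, 0, 7)

M[1][2] = 10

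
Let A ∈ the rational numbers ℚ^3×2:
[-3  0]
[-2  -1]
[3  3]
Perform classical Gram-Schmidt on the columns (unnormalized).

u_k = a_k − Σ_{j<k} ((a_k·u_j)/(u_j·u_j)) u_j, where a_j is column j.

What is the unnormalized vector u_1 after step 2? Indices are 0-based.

Step 1: u_0 = a_0 = (-3, -2, 3).
Step 2: u_1 = a_1 − (1/2)·u_0 = (3/2, 0, 3/2).

u_1 = (3/2, 0, 3/2)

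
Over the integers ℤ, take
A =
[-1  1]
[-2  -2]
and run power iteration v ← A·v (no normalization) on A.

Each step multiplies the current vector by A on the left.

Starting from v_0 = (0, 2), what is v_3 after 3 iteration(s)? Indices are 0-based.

v_0 = (0, 2).
v_1 = A·v_0 = (2, -4).
v_2 = A·v_1 = (-6, 4).
v_3 = A·v_2 = (10, 4).

v_3 = (10, 4)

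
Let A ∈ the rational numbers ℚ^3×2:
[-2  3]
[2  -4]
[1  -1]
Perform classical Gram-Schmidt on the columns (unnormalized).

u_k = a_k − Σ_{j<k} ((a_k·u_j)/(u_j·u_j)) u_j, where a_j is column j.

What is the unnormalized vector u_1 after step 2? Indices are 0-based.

Step 1: u_0 = a_0 = (-2, 2, 1).
Step 2: u_1 = a_1 − (-5/3)·u_0 = (-1/3, -2/3, 2/3).

u_1 = (-1/3, -2/3, 2/3)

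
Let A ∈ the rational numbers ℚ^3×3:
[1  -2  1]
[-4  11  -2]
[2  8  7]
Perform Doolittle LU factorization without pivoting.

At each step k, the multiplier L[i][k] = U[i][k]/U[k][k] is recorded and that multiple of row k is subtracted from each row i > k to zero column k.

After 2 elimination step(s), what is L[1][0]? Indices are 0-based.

L[1][0] = -4

[col 0] pivot 1
  R1 -= -4*R0 → (0, 3, 2)  (L[1][0] := -4)
  R2 -= 2*R0 → (0, 12, 5)  (L[2][0] := 2)
[col 1] pivot 3
  R2 -= 4*R1 → (0, 0, -3)  (L[2][1] := 4)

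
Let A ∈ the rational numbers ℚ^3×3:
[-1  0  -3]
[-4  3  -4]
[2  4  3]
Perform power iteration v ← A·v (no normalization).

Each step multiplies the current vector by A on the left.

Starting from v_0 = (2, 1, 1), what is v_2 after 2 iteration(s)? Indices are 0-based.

v_2 = (-28, -51, -13)

v_0 = (2, 1, 1).
v_1 = A·v_0 = (-5, -9, 11).
v_2 = A·v_1 = (-28, -51, -13).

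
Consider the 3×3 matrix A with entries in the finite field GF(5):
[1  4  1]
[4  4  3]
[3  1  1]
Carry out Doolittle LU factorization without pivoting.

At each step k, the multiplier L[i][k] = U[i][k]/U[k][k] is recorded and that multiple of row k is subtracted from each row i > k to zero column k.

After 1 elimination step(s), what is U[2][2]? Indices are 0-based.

U[2][2] = 3

[col 0] pivot 1
  R1 -= 4*R0 → (0, 3, 4)  (L[1][0] := 4)
  R2 -= 3*R0 → (0, 4, 3)  (L[2][0] := 3)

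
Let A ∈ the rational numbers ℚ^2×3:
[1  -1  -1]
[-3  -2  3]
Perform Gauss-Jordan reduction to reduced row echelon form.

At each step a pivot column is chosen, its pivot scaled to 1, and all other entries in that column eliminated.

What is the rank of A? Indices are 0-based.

pivot(0,0)=1: scale R0 → (1, -1, -1)
  clear (1,0): R1 −= (-3)R0 → (0, -5, 0)
pivot(1,1)=-5: scale R1 → (0, 1, 0)
  clear (0,1): R0 −= (-1)R1 → (1, 0, -1)

rank = 2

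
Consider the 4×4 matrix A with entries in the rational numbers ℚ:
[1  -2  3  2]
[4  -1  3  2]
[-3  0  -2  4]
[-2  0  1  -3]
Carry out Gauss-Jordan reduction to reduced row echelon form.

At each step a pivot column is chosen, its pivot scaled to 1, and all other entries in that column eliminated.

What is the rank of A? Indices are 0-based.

pivot(0,0)=1: scale R0 → (1, -2, 3, 2)
  clear (1,0): R1 −= (4)R0 → (0, 7, -9, -6)
  clear (2,0): R2 −= (-3)R0 → (0, -6, 7, 10)
  clear (3,0): R3 −= (-2)R0 → (0, -4, 7, 1)
pivot(1,1)=7: scale R1 → (0, 1, -9/7, -6/7)
  clear (0,1): R0 −= (-2)R1 → (1, 0, 3/7, 2/7)
  clear (2,1): R2 −= (-6)R1 → (0, 0, -5/7, 34/7)
  clear (3,1): R3 −= (-4)R1 → (0, 0, 13/7, -17/7)
pivot(2,2)=-5/7: scale R2 → (0, 0, 1, -34/5)
  clear (0,2): R0 −= (3/7)R2 → (1, 0, 0, 16/5)
  clear (1,2): R1 −= (-9/7)R2 → (0, 1, 0, -48/5)
  clear (3,2): R3 −= (13/7)R2 → (0, 0, 0, 51/5)
pivot(3,3)=51/5: scale R3 → (0, 0, 0, 1)
  clear (0,3): R0 −= (16/5)R3 → (1, 0, 0, 0)
  clear (1,3): R1 −= (-48/5)R3 → (0, 1, 0, 0)
  clear (2,3): R2 −= (-34/5)R3 → (0, 0, 1, 0)

rank = 4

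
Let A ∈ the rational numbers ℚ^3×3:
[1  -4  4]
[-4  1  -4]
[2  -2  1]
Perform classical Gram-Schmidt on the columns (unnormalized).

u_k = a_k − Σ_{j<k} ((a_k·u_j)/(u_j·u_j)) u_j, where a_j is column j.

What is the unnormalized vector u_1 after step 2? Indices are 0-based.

u_1 = (-24/7, -9/7, -6/7)

Step 1: u_0 = a_0 = (1, -4, 2).
Step 2: u_1 = a_1 − (-4/7)·u_0 = (-24/7, -9/7, -6/7).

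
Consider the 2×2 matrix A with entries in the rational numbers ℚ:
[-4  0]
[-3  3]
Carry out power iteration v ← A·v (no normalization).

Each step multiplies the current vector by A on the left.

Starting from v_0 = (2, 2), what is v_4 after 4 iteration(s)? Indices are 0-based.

v_4 = (512, 312)

v_0 = (2, 2).
v_1 = A·v_0 = (-8, 0).
v_2 = A·v_1 = (32, 24).
v_3 = A·v_2 = (-128, -24).
v_4 = A·v_3 = (512, 312).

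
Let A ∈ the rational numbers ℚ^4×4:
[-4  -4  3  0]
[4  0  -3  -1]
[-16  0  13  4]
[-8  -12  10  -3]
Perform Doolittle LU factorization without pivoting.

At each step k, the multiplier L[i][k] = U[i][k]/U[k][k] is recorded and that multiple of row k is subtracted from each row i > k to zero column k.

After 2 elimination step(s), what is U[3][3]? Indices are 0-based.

k=0: U[0][0]=-4
  eliminate (1,0): mult=-1, new row 1: (0, -4, 0, -1); set L[1][0]=-1
  eliminate (2,0): mult=4, new row 2: (0, 16, 1, 4); set L[2][0]=4
  eliminate (3,0): mult=2, new row 3: (0, -4, 4, -3); set L[3][0]=2
k=1: U[1][1]=-4
  eliminate (2,1): mult=-4, new row 2: (0, 0, 1, 0); set L[2][1]=-4
  eliminate (3,1): mult=1, new row 3: (0, 0, 4, -2); set L[3][1]=1

U[3][3] = -2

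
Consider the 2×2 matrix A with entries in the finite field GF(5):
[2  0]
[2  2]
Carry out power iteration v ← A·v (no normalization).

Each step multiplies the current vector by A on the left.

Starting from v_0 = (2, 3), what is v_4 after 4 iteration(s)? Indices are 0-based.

v_4 = (2, 1)

v_0 = (2, 3).
v_1 = A·v_0 = (4, 0).
v_2 = A·v_1 = (3, 3).
v_3 = A·v_2 = (1, 2).
v_4 = A·v_3 = (2, 1).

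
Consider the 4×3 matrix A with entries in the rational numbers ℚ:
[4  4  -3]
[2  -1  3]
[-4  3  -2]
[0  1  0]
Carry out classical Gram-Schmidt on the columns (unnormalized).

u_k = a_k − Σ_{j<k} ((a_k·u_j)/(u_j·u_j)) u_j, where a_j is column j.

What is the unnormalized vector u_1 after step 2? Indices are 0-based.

Step 1: u_0 = a_0 = (4, 2, -4, 0).
Step 2: u_1 = a_1 − (1/18)·u_0 = (34/9, -10/9, 29/9, 1).

u_1 = (34/9, -10/9, 29/9, 1)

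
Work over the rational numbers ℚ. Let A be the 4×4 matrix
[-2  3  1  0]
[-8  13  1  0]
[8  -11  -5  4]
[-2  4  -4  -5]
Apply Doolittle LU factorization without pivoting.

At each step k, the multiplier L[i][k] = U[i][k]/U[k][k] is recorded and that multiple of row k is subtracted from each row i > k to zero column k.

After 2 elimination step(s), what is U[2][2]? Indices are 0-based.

U[2][2] = 2

k=0: U[0][0]=-2
  eliminate (1,0): mult=4, new row 1: (0, 1, -3, 0); set L[1][0]=4
  eliminate (2,0): mult=-4, new row 2: (0, 1, -1, 4); set L[2][0]=-4
  eliminate (3,0): mult=1, new row 3: (0, 1, -5, -5); set L[3][0]=1
k=1: U[1][1]=1
  eliminate (2,1): mult=1, new row 2: (0, 0, 2, 4); set L[2][1]=1
  eliminate (3,1): mult=1, new row 3: (0, 0, -2, -5); set L[3][1]=1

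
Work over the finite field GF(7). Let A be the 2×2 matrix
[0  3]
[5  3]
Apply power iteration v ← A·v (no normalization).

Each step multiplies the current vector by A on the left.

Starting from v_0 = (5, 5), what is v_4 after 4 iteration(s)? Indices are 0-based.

v_0 = (5, 5).
v_1 = A·v_0 = (1, 5).
v_2 = A·v_1 = (1, 6).
v_3 = A·v_2 = (4, 2).
v_4 = A·v_3 = (6, 5).

v_4 = (6, 5)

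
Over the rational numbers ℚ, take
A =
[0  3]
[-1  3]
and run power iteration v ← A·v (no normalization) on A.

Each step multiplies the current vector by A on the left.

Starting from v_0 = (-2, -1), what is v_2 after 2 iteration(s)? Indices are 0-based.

v_2 = (-3, 0)

v_0 = (-2, -1).
v_1 = A·v_0 = (-3, -1).
v_2 = A·v_1 = (-3, 0).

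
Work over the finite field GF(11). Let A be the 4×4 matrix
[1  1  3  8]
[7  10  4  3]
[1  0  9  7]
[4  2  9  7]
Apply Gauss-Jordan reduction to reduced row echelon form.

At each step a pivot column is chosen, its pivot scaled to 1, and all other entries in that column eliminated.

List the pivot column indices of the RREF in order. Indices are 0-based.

[1] R0 /= 1  ⇒  (1, 1, 3, 8)
     R1 -= 7·R0  ⇒  (0, 3, 5, 2)
     R2 -= 1·R0  ⇒  (0, 10, 6, 10)
     R3 -= 4·R0  ⇒  (0, 9, 8, 8)
[2] R1 /= 3  ⇒  (0, 1, 9, 8)
     R0 -= 1·R1  ⇒  (1, 0, 5, 0)
     R2 -= 10·R1  ⇒  (0, 0, 4, 7)
     R3 -= 9·R1  ⇒  (0, 0, 4, 2)
[3] R2 /= 4  ⇒  (0, 0, 1, 10)
     R0 -= 5·R2  ⇒  (1, 0, 0, 5)
     R1 -= 9·R2  ⇒  (0, 1, 0, 6)
     R3 -= 4·R2  ⇒  (0, 0, 0, 6)
[4] R3 /= 6  ⇒  (0, 0, 0, 1)
     R0 -= 5·R3  ⇒  (1, 0, 0, 0)
     R1 -= 6·R3  ⇒  (0, 1, 0, 0)
     R2 -= 10·R3  ⇒  (0, 0, 1, 0)

pivot columns: 0, 1, 2, 3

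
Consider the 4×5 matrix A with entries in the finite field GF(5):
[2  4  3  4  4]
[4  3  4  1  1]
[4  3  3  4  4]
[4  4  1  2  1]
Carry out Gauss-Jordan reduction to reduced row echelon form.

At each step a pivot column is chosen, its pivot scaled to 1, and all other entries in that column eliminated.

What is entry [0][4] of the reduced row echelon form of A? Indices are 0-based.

M[0][4] = 2

pivot(0,0)=2: scale R0 → (1, 2, 4, 2, 2)
  clear (1,0): R1 −= (4)R0 → (0, 0, 3, 3, 3)
  clear (2,0): R2 −= (4)R0 → (0, 0, 2, 1, 1)
  clear (3,0): R3 −= (4)R0 → (0, 1, 0, 4, 3)
pivot(1,1): swap R1↔R3
pivot(1,1)=1: scale R1 → (0, 1, 0, 4, 3)
  clear (0,1): R0 −= (2)R1 → (1, 0, 4, 4, 1)
pivot(2,2)=2: scale R2 → (0, 0, 1, 3, 3)
  clear (0,2): R0 −= (4)R2 → (1, 0, 0, 2, 4)
  clear (3,2): R3 −= (3)R2 → (0, 0, 0, 4, 4)
pivot(3,3)=4: scale R3 → (0, 0, 0, 1, 1)
  clear (0,3): R0 −= (2)R3 → (1, 0, 0, 0, 2)
  clear (1,3): R1 −= (4)R3 → (0, 1, 0, 0, 4)
  clear (2,3): R2 −= (3)R3 → (0, 0, 1, 0, 0)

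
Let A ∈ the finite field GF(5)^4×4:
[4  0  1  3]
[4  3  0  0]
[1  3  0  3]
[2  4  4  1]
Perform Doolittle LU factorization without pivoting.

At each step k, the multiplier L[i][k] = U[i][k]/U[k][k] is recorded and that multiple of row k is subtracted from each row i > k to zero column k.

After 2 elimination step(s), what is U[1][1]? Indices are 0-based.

U[1][1] = 3

Step 1: pivot at (0,0) is 4.
  row1 ← row1 − (1)·row0  ⇒  L[1][0]=1, U row1=(0, 3, 4, 2)
  row2 ← row2 − (4)·row0  ⇒  L[2][0]=4, U row2=(0, 3, 1, 1)
  row3 ← row3 − (3)·row0  ⇒  L[3][0]=3, U row3=(0, 4, 1, 2)
Step 2: pivot at (1,1) is 3.
  row2 ← row2 − (1)·row1  ⇒  L[2][1]=1, U row2=(0, 0, 2, 4)
  row3 ← row3 − (3)·row1  ⇒  L[3][1]=3, U row3=(0, 0, 4, 1)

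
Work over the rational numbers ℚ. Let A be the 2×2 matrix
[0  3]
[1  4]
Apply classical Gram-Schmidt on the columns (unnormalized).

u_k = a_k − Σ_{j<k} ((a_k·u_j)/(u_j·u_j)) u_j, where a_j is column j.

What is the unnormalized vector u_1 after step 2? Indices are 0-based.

u_1 = (3, 0)

Step 1: u_0 = a_0 = (0, 1).
Step 2: u_1 = a_1 − (4)·u_0 = (3, 0).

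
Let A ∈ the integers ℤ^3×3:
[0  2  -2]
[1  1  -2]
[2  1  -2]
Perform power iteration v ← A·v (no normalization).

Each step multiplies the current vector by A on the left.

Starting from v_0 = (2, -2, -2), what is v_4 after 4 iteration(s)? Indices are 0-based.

v_0 = (2, -2, -2).
v_1 = A·v_0 = (0, 4, 6).
v_2 = A·v_1 = (-4, -8, -8).
v_3 = A·v_2 = (0, 4, 0).
v_4 = A·v_3 = (8, 4, 4).

v_4 = (8, 4, 4)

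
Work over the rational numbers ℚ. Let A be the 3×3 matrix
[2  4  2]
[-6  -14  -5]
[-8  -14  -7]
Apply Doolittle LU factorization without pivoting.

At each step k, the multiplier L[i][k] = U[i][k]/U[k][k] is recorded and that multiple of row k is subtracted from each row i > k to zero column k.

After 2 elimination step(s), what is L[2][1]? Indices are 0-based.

L[2][1] = -1

k=0: U[0][0]=2
  eliminate (1,0): mult=-3, new row 1: (0, -2, 1); set L[1][0]=-3
  eliminate (2,0): mult=-4, new row 2: (0, 2, 1); set L[2][0]=-4
k=1: U[1][1]=-2
  eliminate (2,1): mult=-1, new row 2: (0, 0, 2); set L[2][1]=-1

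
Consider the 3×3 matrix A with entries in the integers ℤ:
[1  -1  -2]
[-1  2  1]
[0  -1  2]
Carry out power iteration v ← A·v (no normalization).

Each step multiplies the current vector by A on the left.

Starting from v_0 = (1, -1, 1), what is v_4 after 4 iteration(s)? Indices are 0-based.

v_0 = (1, -1, 1).
v_1 = A·v_0 = (0, -2, 3).
v_2 = A·v_1 = (-4, -1, 8).
v_3 = A·v_2 = (-19, 10, 17).
v_4 = A·v_3 = (-63, 56, 24).

v_4 = (-63, 56, 24)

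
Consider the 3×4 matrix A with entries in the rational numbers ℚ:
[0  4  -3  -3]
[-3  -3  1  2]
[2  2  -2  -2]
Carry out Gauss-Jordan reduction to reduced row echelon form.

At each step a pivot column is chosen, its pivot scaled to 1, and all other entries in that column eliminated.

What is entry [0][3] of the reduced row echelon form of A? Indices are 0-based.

step 1: exchange rows 0,1
step 1: normalize row 0 (÷-3) = (1, 1, -1/3, -2/3)
  row 2: subtract 2×row0 = (0, 0, -4/3, -2/3)
step 2: normalize row 1 (÷4) = (0, 1, -3/4, -3/4)
  row 0: subtract 1×row1 = (1, 0, 5/12, 1/12)
step 3: normalize row 2 (÷-4/3) = (0, 0, 1, 1/2)
  row 0: subtract 5/12×row2 = (1, 0, 0, -1/8)
  row 1: subtract -3/4×row2 = (0, 1, 0, -3/8)

M[0][3] = -1/8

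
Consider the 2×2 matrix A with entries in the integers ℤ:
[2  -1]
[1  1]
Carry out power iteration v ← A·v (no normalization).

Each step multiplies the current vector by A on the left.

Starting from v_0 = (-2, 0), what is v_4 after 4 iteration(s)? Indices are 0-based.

v_0 = (-2, 0).
v_1 = A·v_0 = (-4, -2).
v_2 = A·v_1 = (-6, -6).
v_3 = A·v_2 = (-6, -12).
v_4 = A·v_3 = (0, -18).

v_4 = (0, -18)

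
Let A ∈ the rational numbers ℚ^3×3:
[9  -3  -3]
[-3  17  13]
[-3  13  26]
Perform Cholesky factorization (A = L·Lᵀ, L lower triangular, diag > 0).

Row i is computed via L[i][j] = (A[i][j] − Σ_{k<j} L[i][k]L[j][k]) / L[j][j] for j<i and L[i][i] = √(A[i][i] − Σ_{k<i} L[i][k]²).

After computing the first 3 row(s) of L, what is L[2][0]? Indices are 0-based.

L[2][0] = -1

Step 1: L[0][0] = √(9) = 3.
  L[1][0] = (-3) / L[0][0] = -1.
Step 2: L[1][1] = √(16) = 4.
  L[2][0] = (-3) / L[0][0] = -1.
  L[2][1] = (12) / L[1][1] = 3.
Step 3: L[2][2] = √(16) = 4.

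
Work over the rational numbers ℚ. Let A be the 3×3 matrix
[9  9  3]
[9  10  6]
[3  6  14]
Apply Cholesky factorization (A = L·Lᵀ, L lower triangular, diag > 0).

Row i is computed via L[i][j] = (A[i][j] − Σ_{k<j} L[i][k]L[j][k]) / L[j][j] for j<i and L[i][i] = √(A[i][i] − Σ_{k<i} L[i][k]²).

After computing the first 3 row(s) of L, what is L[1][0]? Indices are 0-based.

Step 1: L[0][0] = √(9) = 3.
  L[1][0] = (9) / L[0][0] = 3.
Step 2: L[1][1] = √(1) = 1.
  L[2][0] = (3) / L[0][0] = 1.
  L[2][1] = (3) / L[1][1] = 3.
Step 3: L[2][2] = √(4) = 2.

L[1][0] = 3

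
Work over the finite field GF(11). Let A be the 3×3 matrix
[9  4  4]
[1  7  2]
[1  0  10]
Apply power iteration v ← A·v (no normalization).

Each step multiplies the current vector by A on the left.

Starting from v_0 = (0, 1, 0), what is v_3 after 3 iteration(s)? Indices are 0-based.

v_0 = (0, 1, 0).
v_1 = A·v_0 = (4, 7, 0).
v_2 = A·v_1 = (9, 9, 4).
v_3 = A·v_2 = (1, 3, 5).

v_3 = (1, 3, 5)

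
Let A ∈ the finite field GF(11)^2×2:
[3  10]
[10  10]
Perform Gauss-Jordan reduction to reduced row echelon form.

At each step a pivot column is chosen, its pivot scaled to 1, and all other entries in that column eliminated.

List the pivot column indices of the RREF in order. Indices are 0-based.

pivot columns: 0, 1

[1] R0 /= 3  ⇒  (1, 7)
     R1 -= 10·R0  ⇒  (0, 6)
[2] R1 /= 6  ⇒  (0, 1)
     R0 -= 7·R1  ⇒  (1, 0)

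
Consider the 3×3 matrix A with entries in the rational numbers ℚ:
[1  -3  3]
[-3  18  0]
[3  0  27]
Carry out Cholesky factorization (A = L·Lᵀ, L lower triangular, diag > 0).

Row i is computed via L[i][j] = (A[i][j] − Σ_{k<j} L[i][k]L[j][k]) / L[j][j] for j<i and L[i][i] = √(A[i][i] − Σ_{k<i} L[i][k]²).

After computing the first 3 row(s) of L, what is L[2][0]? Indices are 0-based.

L[2][0] = 3

Step 1: L[0][0] = √(1) = 1.
  L[1][0] = (-3) / L[0][0] = -3.
Step 2: L[1][1] = √(9) = 3.
  L[2][0] = (3) / L[0][0] = 3.
  L[2][1] = (9) / L[1][1] = 3.
Step 3: L[2][2] = √(9) = 3.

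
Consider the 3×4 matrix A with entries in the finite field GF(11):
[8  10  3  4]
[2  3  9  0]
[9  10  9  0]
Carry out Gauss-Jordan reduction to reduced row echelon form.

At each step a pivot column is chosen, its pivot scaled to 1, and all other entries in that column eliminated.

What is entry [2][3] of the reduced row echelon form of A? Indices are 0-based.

[1] R0 /= 8  ⇒  (1, 4, 10, 6)
     R1 -= 2·R0  ⇒  (0, 6, 0, 10)
     R2 -= 9·R0  ⇒  (0, 7, 7, 1)
[2] R1 /= 6  ⇒  (0, 1, 0, 9)
     R0 -= 4·R1  ⇒  (1, 0, 10, 3)
     R2 -= 7·R1  ⇒  (0, 0, 7, 4)
[3] R2 /= 7  ⇒  (0, 0, 1, 10)
     R0 -= 10·R2  ⇒  (1, 0, 0, 2)

M[2][3] = 10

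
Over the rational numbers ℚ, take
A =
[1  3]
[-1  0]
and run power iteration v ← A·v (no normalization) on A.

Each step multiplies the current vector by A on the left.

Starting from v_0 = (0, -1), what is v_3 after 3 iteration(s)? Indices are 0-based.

v_0 = (0, -1).
v_1 = A·v_0 = (-3, 0).
v_2 = A·v_1 = (-3, 3).
v_3 = A·v_2 = (6, 3).

v_3 = (6, 3)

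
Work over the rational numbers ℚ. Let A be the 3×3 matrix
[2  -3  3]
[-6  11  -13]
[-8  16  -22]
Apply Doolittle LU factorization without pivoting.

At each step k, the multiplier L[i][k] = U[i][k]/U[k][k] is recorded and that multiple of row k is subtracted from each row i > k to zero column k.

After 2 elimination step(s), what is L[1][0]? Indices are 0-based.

L[1][0] = -3

Step 1: pivot at (0,0) is 2.
  row1 ← row1 − (-3)·row0  ⇒  L[1][0]=-3, U row1=(0, 2, -4)
  row2 ← row2 − (-4)·row0  ⇒  L[2][0]=-4, U row2=(0, 4, -10)
Step 2: pivot at (1,1) is 2.
  row2 ← row2 − (2)·row1  ⇒  L[2][1]=2, U row2=(0, 0, -2)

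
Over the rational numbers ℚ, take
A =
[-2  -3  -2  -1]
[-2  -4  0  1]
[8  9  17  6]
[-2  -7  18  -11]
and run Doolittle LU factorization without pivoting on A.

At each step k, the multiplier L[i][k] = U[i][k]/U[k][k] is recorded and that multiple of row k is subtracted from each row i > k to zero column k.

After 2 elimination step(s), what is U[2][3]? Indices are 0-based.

U[2][3] = -4

k=0: U[0][0]=-2
  eliminate (1,0): mult=1, new row 1: (0, -1, 2, 2); set L[1][0]=1
  eliminate (2,0): mult=-4, new row 2: (0, -3, 9, 2); set L[2][0]=-4
  eliminate (3,0): mult=1, new row 3: (0, -4, 20, -10); set L[3][0]=1
k=1: U[1][1]=-1
  eliminate (2,1): mult=3, new row 2: (0, 0, 3, -4); set L[2][1]=3
  eliminate (3,1): mult=4, new row 3: (0, 0, 12, -18); set L[3][1]=4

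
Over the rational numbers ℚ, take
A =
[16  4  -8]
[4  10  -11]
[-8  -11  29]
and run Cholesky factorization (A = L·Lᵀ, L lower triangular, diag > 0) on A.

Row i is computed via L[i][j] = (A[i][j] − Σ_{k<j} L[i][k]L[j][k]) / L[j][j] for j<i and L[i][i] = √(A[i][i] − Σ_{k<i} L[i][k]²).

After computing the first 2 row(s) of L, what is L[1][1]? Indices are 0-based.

L[1][1] = 3

Step 1: L[0][0] = √(16) = 4.
  L[1][0] = (4) / L[0][0] = 1.
Step 2: L[1][1] = √(9) = 3.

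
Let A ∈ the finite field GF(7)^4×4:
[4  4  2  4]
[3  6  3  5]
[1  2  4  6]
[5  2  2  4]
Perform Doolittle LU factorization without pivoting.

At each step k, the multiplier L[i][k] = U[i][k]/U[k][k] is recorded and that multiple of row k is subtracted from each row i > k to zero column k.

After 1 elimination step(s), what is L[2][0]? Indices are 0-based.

L[2][0] = 2

Step 1: pivot at (0,0) is 4.
  row1 ← row1 − (6)·row0  ⇒  L[1][0]=6, U row1=(0, 3, 5, 2)
  row2 ← row2 − (2)·row0  ⇒  L[2][0]=2, U row2=(0, 1, 0, 5)
  row3 ← row3 − (3)·row0  ⇒  L[3][0]=3, U row3=(0, 4, 3, 6)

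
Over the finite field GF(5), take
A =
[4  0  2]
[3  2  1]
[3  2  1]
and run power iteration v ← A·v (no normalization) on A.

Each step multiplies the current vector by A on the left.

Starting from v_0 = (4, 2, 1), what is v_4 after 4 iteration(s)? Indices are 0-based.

v_0 = (4, 2, 1).
v_1 = A·v_0 = (3, 2, 2).
v_2 = A·v_1 = (1, 0, 0).
v_3 = A·v_2 = (4, 3, 3).
v_4 = A·v_3 = (2, 1, 1).

v_4 = (2, 1, 1)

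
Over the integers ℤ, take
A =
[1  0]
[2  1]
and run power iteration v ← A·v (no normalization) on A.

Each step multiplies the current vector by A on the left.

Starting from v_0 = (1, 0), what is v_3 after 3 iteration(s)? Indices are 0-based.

v_0 = (1, 0).
v_1 = A·v_0 = (1, 2).
v_2 = A·v_1 = (1, 4).
v_3 = A·v_2 = (1, 6).

v_3 = (1, 6)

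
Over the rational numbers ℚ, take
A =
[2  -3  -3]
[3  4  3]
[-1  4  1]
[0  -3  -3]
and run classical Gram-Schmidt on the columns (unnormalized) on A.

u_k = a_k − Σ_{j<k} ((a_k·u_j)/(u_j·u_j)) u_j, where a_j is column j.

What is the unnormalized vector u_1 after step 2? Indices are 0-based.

u_1 = (-23/7, 25/7, 29/7, -3)

Step 1: u_0 = a_0 = (2, 3, -1, 0).
Step 2: u_1 = a_1 − (1/7)·u_0 = (-23/7, 25/7, 29/7, -3).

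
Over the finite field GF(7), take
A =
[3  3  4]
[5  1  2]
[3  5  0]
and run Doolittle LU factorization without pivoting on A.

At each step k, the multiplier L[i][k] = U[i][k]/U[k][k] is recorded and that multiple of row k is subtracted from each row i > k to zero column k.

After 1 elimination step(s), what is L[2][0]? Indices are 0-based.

Step 1: pivot at (0,0) is 3.
  row1 ← row1 − (4)·row0  ⇒  L[1][0]=4, U row1=(0, 3, 0)
  row2 ← row2 − (1)·row0  ⇒  L[2][0]=1, U row2=(0, 2, 3)

L[2][0] = 1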